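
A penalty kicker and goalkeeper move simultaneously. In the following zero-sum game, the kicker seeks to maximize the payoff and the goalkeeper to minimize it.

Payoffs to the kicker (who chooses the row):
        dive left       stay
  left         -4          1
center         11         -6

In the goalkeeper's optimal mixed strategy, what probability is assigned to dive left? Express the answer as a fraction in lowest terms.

7/22

Row minima are -4 and -6, so the kicker's maximin is -4; column maxima are 11 and 1, so the goalkeeper's minimax is 1. These differ, so the equilibrium is in mixed strategies.
Let the goalkeeper play dive left with probability q. The kicker is indifferent when −4q + (1−q) = 11q − 6(1−q), giving q = 7/22.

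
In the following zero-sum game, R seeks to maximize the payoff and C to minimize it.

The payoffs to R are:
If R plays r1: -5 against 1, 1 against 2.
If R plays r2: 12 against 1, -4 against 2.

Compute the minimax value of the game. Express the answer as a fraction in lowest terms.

-4/11

Row minima are -5 and -4, so R's maximin is -4; column maxima are 12 and 1, so C's minimax is 1. These differ, so the equilibrium is in mixed strategies.
Let R play r1 with probability p. C is indifferent when −5p + 12(1−p) = p − 4(1−p), giving p = 8/11.
Let C play 1 with probability q. R is indifferent when −5q + (1−q) = 12q − 4(1−q), giving q = 5/22.
The value is -5·(5/22) + (1)·(17/22) = -4/11.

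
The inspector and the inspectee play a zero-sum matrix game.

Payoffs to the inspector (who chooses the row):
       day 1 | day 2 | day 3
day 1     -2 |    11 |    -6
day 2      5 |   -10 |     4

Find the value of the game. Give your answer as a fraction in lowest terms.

-16/31

Column day 1 is strictly dominated by day 3 for the inspectee (it gives the inspector more in every row).
The remaining 2×2 game on (day 1, day 2) × (day 2, day 3) has no saddle point. Let the inspector play day 1 with probability p; indifference gives 11p − 10(1−p) = −6p + 4(1−p), so p = 14/31.
Similarly the inspectee's optimal q on day 2 is 10/31, and the value is 11·(10/31) + (-6)·(21/31) = -16/31.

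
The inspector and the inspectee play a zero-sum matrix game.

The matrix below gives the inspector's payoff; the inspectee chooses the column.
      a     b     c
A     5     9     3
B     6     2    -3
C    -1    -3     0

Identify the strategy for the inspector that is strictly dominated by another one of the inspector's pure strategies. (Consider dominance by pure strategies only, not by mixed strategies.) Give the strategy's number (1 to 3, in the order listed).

3

Compare C with A: 5 > -1, 9 > -3, 3 > 0.
So A strictly dominates C for the inspector; C is strictly dominated.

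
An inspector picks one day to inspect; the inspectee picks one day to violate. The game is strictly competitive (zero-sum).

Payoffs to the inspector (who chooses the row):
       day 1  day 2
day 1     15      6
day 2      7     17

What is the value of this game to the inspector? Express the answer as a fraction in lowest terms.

Row minima are 6 and 7, so the inspector's maximin is 7; column maxima are 15 and 17, so the inspectee's minimax is 15. These differ, so the equilibrium is in mixed strategies.
Let the inspector play day 1 with probability p. The inspectee is indifferent when 15p + 7(1−p) = 6p + 17(1−p), giving p = 10/19.
Let the inspectee play day 1 with probability q. The inspector is indifferent when 15q + 6(1−q) = 7q + 17(1−q), giving q = 11/19.
The value is 15·(11/19) + (6)·(8/19) = 213/19.

213/19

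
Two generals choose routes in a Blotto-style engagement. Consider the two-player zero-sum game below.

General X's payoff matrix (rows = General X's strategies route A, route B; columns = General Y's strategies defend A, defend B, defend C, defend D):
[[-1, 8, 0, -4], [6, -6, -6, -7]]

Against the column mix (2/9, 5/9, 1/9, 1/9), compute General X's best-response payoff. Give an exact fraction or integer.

34/9

route A: (-1)·(2/9) + (8)·(5/9) + (0)·(1/9) + (-4)·(1/9) = 34/9.
route B: (6)·(2/9) + (-6)·(5/9) + (-6)·(1/9) + (-7)·(1/9) = -31/9.
The best pure response is route A with expected payoff 34/9.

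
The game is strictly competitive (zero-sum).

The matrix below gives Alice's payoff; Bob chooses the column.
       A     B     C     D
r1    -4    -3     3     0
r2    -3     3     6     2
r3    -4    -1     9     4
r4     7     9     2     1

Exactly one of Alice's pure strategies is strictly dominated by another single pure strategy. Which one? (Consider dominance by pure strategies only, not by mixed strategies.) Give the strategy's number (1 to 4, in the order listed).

1

Compare r1 with r2: -3 > -4, 3 > -3, 6 > 3, 2 > 0.
So r2 strictly dominates r1 for Alice; r1 is strictly dominated.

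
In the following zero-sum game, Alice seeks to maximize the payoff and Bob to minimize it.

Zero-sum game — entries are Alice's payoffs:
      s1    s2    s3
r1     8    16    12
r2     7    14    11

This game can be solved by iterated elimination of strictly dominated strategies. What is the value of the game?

Column s3 is strictly dominated by s1 for Bob (8<12, 7<11); eliminate s3.
Column s2 is strictly dominated by s1 for Bob (8<16, 7<14); eliminate s2.
Row r2 is strictly dominated by row r1 (8>7); eliminate r2.
Only (r1, s1) remains, with payoff 8.

8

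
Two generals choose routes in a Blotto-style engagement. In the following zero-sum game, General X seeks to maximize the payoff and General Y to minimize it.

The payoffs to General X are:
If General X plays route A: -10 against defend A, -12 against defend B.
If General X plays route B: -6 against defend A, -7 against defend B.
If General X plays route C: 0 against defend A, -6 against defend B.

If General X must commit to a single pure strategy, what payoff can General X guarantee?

-6

The worst-case payoff for each row is route A: -12, route B: -7, route C: -6.
The best of these is -6.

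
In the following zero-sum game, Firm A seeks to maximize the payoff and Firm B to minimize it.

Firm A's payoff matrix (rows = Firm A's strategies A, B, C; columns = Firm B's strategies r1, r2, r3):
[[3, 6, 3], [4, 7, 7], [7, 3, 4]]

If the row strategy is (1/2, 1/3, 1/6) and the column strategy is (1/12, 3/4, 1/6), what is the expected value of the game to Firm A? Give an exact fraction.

Against (1/12, 3/4, 1/6), each row's expected payoff is A: 21/4; B: 27/4; C: 7/2.
Taking the (1/2, 1/3, 1/6)-weighted average: (1/2)·(21/4) + (1/3)·(27/4) + (1/6)·(7/2) = 131/24.

131/24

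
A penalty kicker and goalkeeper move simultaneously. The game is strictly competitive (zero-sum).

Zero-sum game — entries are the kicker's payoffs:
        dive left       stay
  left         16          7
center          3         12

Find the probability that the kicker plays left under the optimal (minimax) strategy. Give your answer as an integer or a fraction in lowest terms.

Row minima are 7 and 3, so the kicker's maximin is 7; column maxima are 16 and 12, so the goalkeeper's minimax is 12. These differ, so the equilibrium is in mixed strategies.
Let the kicker play left with probability p. The goalkeeper is indifferent when 16p + 3(1−p) = 7p + 12(1−p), giving p = 1/2.

1/2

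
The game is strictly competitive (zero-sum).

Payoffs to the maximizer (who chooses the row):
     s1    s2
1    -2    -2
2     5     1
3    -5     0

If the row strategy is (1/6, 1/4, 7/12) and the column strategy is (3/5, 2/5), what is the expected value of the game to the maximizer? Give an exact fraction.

-37/30

Against (3/5, 2/5), each row's expected payoff is 1: -2; 2: 17/5; 3: -3.
Taking the (1/6, 1/4, 7/12)-weighted average: (1/6)·(-2) + (1/4)·(17/5) + (7/12)·(-3) = -37/30.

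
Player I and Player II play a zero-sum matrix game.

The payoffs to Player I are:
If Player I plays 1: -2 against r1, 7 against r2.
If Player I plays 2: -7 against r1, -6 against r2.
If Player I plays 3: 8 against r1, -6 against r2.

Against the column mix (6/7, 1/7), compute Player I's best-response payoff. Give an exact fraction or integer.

1: (-2)·(6/7) + (7)·(1/7) = -5/7.
2: (-7)·(6/7) + (-6)·(1/7) = -48/7.
3: (8)·(6/7) + (-6)·(1/7) = 6.
The best pure response is 3 with expected payoff 6.

6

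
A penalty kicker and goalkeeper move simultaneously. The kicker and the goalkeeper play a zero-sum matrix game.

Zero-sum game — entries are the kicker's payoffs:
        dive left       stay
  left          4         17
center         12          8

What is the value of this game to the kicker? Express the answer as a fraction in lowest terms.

Row minima are 4 and 8, so the kicker's maximin is 8; column maxima are 12 and 17, so the goalkeeper's minimax is 12. These differ, so the equilibrium is in mixed strategies.
Let the kicker play left with probability p. The goalkeeper is indifferent when 4p + 12(1−p) = 17p + 8(1−p), giving p = 4/17.
Let the goalkeeper play dive left with probability q. The kicker is indifferent when 4q + 17(1−q) = 12q + 8(1−q), giving q = 9/17.
The value is 4·(9/17) + (17)·(8/17) = 172/17.

172/17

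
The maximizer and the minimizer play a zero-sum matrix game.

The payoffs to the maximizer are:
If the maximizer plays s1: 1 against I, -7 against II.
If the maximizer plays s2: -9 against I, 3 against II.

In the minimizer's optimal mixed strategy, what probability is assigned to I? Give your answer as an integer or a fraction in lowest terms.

1/2

Row minima are -7 and -9, so the maximizer's maximin is -7; column maxima are 1 and 3, so the minimizer's minimax is 1. These differ, so the equilibrium is in mixed strategies.
Let the minimizer play I with probability q. The maximizer is indifferent when q − 7(1−q) = −9q + 3(1−q), giving q = 1/2.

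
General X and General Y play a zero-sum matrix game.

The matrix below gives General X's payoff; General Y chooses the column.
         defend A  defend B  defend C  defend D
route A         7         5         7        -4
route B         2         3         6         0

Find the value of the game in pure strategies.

0

Row minima: -4, 0 → General X's maximin is 0.
Column maxima: 7, 5, 7, 0 → General Y's minimax is 0.
They coincide at (route B, defend D), so the value is 0.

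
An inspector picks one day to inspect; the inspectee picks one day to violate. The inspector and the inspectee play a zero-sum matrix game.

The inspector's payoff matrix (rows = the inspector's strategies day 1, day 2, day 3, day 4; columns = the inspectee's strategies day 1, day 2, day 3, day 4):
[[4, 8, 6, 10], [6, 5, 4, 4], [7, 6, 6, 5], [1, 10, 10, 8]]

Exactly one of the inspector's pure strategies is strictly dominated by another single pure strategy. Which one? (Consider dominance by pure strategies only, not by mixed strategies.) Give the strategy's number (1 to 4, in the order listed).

2

Compare day 2 with day 3: 7 > 6, 6 > 5, 6 > 4, 5 > 4.
So day 3 strictly dominates day 2 for the inspector; day 2 is strictly dominated.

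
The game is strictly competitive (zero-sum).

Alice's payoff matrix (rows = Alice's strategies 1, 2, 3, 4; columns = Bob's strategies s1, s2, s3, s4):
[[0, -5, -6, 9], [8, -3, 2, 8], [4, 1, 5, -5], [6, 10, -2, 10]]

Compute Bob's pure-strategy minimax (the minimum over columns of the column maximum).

5

The worst case (largest entry) in each column is s1: 8, s2: 10, s3: 5, s4: 10.
The best (smallest) of these is 5.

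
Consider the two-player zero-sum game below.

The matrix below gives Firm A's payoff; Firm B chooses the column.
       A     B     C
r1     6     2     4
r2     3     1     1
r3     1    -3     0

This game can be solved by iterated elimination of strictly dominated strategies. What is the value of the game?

2

Column A is strictly dominated by B for Firm B (2<6, 1<3, -3<1); eliminate A.
Row r3 is strictly dominated by row r1 (2>-3, 4>0); eliminate r3.
Row r2 is strictly dominated by row r1 (2>1, 4>1); eliminate r2.
Column C is strictly dominated by B for Firm B (2<4); eliminate C.
Only (r1, B) remains, with payoff 2.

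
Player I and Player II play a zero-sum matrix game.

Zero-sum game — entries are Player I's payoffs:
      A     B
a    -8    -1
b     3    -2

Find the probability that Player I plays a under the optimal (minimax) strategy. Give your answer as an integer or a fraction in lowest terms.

Row minima are -8 and -2, so Player I's maximin is -2; column maxima are 3 and -1, so Player II's minimax is -1. These differ, so the equilibrium is in mixed strategies.
Let Player I play a with probability p. Player II is indifferent when −8p + 3(1−p) = −p − 2(1−p), giving p = 5/12.

5/12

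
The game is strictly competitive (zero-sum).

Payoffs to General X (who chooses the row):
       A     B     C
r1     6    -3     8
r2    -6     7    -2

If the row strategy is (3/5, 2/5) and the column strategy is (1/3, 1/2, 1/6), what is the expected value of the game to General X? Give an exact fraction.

47/30

Against (1/3, 1/2, 1/6), each row's expected payoff is r1: 11/6; r2: 7/6.
Taking the (3/5, 2/5)-weighted average: (3/5)·(11/6) + (2/5)·(7/6) = 47/30.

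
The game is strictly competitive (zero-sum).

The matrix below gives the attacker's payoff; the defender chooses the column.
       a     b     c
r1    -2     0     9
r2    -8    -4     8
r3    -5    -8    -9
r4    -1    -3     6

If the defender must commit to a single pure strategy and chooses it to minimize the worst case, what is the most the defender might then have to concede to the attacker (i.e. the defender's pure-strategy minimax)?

-1

The worst case (largest entry) in each column is a: -1, b: 0, c: 9.
The best (smallest) of these is -1.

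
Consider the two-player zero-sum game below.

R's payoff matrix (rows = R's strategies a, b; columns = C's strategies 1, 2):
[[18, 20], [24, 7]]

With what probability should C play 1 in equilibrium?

13/19

Row minima are 18 and 7, so R's maximin is 18; column maxima are 24 and 20, so C's minimax is 20. These differ, so the equilibrium is in mixed strategies.
Let C play 1 with probability q. R is indifferent when 18q + 20(1−q) = 24q + 7(1−q), giving q = 13/19.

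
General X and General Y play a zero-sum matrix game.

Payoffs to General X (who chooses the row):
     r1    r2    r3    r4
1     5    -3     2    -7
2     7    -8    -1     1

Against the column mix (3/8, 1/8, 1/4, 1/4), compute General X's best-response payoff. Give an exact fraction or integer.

1: (5)·(3/8) + (-3)·(1/8) + (2)·(1/4) + (-7)·(1/4) = 1/4.
2: (7)·(3/8) + (-8)·(1/8) + (-1)·(1/4) + (1)·(1/4) = 13/8.
The best pure response is 2 with expected payoff 13/8.

13/8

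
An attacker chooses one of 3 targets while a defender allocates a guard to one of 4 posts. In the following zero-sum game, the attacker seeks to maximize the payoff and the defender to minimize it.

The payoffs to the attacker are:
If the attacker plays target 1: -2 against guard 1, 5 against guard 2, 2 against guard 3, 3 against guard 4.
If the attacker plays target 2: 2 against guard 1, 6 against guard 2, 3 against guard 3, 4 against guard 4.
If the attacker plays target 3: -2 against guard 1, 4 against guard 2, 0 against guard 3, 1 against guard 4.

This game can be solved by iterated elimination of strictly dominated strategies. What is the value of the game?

Row target 1 is strictly dominated by row target 2 (2>-2, 6>5, 3>2, 4>3); eliminate target 1.
Row target 3 is strictly dominated by row target 2 (2>-2, 6>4, 3>0, 4>1); eliminate target 3.
Column guard 4 is strictly dominated by guard 1 for the defender (2<4); eliminate guard 4.
Column guard 2 is strictly dominated by guard 1 for the defender (2<6); eliminate guard 2.
Column guard 3 is strictly dominated by guard 1 for the defender (2<3); eliminate guard 3.
Only (target 2, guard 1) remains, with payoff 2.

2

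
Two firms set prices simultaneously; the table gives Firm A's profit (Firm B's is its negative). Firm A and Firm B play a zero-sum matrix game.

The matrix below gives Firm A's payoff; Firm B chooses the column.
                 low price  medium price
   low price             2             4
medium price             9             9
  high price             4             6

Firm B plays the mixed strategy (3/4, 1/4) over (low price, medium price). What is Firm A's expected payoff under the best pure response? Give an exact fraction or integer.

9

low price: (2)·(3/4) + (4)·(1/4) = 5/2.
medium price: (9)·(3/4) + (9)·(1/4) = 9.
high price: (4)·(3/4) + (6)·(1/4) = 9/2.
The best pure response is medium price with expected payoff 9.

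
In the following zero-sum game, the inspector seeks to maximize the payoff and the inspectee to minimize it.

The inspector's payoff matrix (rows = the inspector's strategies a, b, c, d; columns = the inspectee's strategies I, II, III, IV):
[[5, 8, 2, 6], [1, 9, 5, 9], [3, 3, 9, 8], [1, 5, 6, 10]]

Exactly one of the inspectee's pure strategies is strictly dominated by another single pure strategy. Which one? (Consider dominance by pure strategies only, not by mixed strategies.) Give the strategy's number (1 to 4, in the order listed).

The inspectee prefers columns that give the inspector less. Compare IV with I: 5 < 6, 1 < 9, 3 < 8, 1 < 10.
So I strictly dominates IV for the inspectee; IV is strictly dominated.

4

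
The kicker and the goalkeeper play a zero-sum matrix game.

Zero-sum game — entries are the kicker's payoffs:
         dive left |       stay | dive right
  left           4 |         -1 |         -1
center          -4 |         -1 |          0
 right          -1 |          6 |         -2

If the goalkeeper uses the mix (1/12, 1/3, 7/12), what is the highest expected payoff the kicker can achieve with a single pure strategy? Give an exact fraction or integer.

left: (4)·(1/12) + (-1)·(1/3) + (-1)·(7/12) = -7/12.
center: (-4)·(1/12) + (-1)·(1/3) + (0)·(7/12) = -2/3.
right: (-1)·(1/12) + (6)·(1/3) + (-2)·(7/12) = 3/4.
The best pure response is right with expected payoff 3/4.

3/4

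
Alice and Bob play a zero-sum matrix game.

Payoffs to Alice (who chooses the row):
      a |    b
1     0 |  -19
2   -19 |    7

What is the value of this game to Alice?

Row minima are -19 and -19, so Alice's maximin is -19; column maxima are 0 and 7, so Bob's minimax is 0. These differ, so the equilibrium is in mixed strategies.
Let Alice play 1 with probability p. Bob is indifferent when −19(1−p) = −19p + 7(1−p), giving p = 26/45.
Let Bob play a with probability q. Alice is indifferent when −19(1−q) = −19q + 7(1−q), giving q = 26/45.
The value is 0·(26/45) + (-19)·(19/45) = -361/45.

-361/45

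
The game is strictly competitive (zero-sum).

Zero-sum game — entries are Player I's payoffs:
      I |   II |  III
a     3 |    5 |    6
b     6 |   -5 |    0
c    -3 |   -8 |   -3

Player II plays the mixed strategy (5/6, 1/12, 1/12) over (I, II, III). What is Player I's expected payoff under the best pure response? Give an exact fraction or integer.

55/12

a: (3)·(5/6) + (5)·(1/12) + (6)·(1/12) = 41/12.
b: (6)·(5/6) + (-5)·(1/12) + (0)·(1/12) = 55/12.
c: (-3)·(5/6) + (-8)·(1/12) + (-3)·(1/12) = -41/12.
The best pure response is b with expected payoff 55/12.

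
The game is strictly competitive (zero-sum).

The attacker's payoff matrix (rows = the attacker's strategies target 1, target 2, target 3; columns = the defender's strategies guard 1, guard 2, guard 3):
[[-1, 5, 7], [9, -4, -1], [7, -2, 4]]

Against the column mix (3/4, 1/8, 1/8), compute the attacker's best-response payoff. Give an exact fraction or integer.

target 1: (-1)·(3/4) + (5)·(1/8) + (7)·(1/8) = 3/4.
target 2: (9)·(3/4) + (-4)·(1/8) + (-1)·(1/8) = 49/8.
target 3: (7)·(3/4) + (-2)·(1/8) + (4)·(1/8) = 11/2.
The best pure response is target 2 with expected payoff 49/8.

49/8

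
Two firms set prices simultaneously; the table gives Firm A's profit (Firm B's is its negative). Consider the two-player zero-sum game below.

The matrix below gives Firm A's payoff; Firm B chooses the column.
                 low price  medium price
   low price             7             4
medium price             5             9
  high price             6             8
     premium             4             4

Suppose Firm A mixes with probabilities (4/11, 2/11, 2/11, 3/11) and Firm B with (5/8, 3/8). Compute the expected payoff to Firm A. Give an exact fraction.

62/11

Against (5/8, 3/8), each row's expected payoff is low price: 47/8; medium price: 13/2; high price: 27/4; premium: 4.
Taking the (4/11, 2/11, 2/11, 3/11)-weighted average: (4/11)·(47/8) + (2/11)·(13/2) + (2/11)·(27/4) + (3/11)·(4) = 62/11.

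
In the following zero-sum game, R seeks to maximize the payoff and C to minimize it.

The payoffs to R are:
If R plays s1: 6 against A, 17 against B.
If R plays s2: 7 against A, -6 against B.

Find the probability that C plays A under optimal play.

23/24

Row minima are 6 and -6, so R's maximin is 6; column maxima are 7 and 17, so C's minimax is 7. These differ, so the equilibrium is in mixed strategies.
Let C play A with probability q. R is indifferent when 6q + 17(1−q) = 7q − 6(1−q), giving q = 23/24.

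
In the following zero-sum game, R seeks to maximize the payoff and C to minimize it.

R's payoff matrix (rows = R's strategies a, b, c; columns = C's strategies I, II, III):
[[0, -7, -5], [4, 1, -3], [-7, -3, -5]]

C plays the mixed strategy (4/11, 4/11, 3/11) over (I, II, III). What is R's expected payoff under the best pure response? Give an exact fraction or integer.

1

a: (0)·(4/11) + (-7)·(4/11) + (-5)·(3/11) = -43/11.
b: (4)·(4/11) + (1)·(4/11) + (-3)·(3/11) = 1.
c: (-7)·(4/11) + (-3)·(4/11) + (-5)·(3/11) = -5.
The best pure response is b with expected payoff 1.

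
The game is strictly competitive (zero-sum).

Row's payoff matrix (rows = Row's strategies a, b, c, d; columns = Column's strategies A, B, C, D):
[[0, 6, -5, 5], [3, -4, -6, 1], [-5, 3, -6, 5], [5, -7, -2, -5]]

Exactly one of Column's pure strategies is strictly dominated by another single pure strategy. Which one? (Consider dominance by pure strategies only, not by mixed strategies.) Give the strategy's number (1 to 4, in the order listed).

Column prefers columns that give Row less. Compare A with C: -5 < 0, -6 < 3, -6 < -5, -2 < 5.
So C strictly dominates A for Column; A is strictly dominated.

1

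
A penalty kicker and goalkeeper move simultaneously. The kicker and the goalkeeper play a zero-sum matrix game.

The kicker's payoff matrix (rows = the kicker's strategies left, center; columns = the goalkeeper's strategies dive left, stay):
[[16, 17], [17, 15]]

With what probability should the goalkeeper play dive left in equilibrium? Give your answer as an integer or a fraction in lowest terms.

2/3

Row minima are 16 and 15, so the kicker's maximin is 16; column maxima are 17 and 17, so the goalkeeper's minimax is 17. These differ, so the equilibrium is in mixed strategies.
Let the goalkeeper play dive left with probability q. The kicker is indifferent when 16q + 17(1−q) = 17q + 15(1−q), giving q = 2/3.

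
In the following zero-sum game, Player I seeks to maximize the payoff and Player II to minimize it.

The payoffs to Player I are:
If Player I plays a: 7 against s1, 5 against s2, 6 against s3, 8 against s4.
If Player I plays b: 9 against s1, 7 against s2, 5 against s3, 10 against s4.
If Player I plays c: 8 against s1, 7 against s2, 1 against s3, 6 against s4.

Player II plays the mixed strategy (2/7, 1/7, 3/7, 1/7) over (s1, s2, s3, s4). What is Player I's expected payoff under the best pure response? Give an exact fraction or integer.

a: (7)·(2/7) + (5)·(1/7) + (6)·(3/7) + (8)·(1/7) = 45/7.
b: (9)·(2/7) + (7)·(1/7) + (5)·(3/7) + (10)·(1/7) = 50/7.
c: (8)·(2/7) + (7)·(1/7) + (1)·(3/7) + (6)·(1/7) = 32/7.
The best pure response is b with expected payoff 50/7.

50/7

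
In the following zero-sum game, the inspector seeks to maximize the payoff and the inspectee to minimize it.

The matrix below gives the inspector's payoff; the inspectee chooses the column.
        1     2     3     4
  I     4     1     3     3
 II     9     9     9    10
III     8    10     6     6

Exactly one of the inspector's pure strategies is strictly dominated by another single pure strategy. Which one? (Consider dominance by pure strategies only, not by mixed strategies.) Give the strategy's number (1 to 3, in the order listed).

1

Compare I with II: 9 > 4, 9 > 1, 9 > 3, 10 > 3.
So II strictly dominates I for the inspector; I is strictly dominated.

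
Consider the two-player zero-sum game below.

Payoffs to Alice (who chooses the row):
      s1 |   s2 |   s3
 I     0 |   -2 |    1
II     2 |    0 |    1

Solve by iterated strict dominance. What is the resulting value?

0

Column s1 is strictly dominated by s2 for Bob (-2<0, 0<2); eliminate s1.
Column s3 is strictly dominated by s2 for Bob (-2<1, 0<1); eliminate s3.
Row I is strictly dominated by row II (0>-2); eliminate I.
Only (II, s2) remains, with payoff 0.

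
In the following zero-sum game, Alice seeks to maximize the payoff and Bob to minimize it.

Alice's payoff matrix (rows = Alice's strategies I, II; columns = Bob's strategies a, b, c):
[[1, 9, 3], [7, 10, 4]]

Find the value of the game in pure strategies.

4

Row minima: 1, 4 → Alice's maximin is 4.
Column maxima: 7, 10, 4 → Bob's minimax is 4.
They coincide at (II, c), so the value is 4.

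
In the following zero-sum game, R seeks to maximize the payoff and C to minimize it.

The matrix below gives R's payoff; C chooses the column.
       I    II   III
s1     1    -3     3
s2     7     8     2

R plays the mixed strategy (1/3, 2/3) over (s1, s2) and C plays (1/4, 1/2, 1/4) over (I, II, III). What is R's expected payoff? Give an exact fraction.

4

Against (1/4, 1/2, 1/4), each row's expected payoff is s1: -1/2; s2: 25/4.
Taking the (1/3, 2/3)-weighted average: (1/3)·(-1/2) + (2/3)·(25/4) = 4.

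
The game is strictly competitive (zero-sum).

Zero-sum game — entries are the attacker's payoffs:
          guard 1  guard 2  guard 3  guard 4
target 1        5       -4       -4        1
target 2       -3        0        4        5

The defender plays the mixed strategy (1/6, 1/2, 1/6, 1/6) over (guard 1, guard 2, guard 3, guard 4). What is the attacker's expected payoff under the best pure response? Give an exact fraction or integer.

target 1: (5)·(1/6) + (-4)·(1/2) + (-4)·(1/6) + (1)·(1/6) = -5/3.
target 2: (-3)·(1/6) + (0)·(1/2) + (4)·(1/6) + (5)·(1/6) = 1.
The best pure response is target 2 with expected payoff 1.

1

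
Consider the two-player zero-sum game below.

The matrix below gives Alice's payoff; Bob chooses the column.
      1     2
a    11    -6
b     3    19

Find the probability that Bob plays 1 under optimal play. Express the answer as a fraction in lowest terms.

Row minima are -6 and 3, so Alice's maximin is 3; column maxima are 11 and 19, so Bob's minimax is 11. These differ, so the equilibrium is in mixed strategies.
Let Bob play 1 with probability q. Alice is indifferent when 11q − 6(1−q) = 3q + 19(1−q), giving q = 25/33.

25/33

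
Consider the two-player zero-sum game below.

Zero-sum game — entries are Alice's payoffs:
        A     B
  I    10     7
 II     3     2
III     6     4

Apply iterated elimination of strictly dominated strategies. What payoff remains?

Row III is strictly dominated by row I (10>6, 7>4); eliminate III.
Row II is strictly dominated by row I (10>3, 7>2); eliminate II.
Column A is strictly dominated by B for Bob (7<10); eliminate A.
Only (I, B) remains, with payoff 7.

7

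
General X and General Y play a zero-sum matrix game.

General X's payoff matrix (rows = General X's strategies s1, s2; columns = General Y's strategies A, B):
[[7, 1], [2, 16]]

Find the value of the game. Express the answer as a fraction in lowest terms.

11/2

Row minima are 1 and 2, so General X's maximin is 2; column maxima are 7 and 16, so General Y's minimax is 7. These differ, so the equilibrium is in mixed strategies.
Let General X play s1 with probability p. General Y is indifferent when 7p + 2(1−p) = p + 16(1−p), giving p = 7/10.
Let General Y play A with probability q. General X is indifferent when 7q + (1−q) = 2q + 16(1−q), giving q = 3/4.
The value is 7·(3/4) + (1)·(1/4) = 11/2.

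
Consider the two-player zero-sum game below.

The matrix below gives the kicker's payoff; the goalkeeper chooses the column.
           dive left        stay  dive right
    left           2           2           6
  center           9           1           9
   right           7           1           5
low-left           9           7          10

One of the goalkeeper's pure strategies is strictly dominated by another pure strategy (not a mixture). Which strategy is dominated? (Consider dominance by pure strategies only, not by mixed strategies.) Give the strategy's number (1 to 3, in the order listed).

The goalkeeper prefers columns that give the kicker less. Compare dive right with stay: 2 < 6, 1 < 9, 1 < 5, 7 < 10.
So stay strictly dominates dive right for the goalkeeper; dive right is strictly dominated.

3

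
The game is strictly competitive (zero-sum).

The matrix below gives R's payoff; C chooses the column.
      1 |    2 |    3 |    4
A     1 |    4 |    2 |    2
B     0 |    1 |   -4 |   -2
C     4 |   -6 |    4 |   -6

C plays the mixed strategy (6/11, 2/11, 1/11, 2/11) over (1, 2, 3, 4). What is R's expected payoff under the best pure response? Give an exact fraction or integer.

20/11

A: (1)·(6/11) + (4)·(2/11) + (2)·(1/11) + (2)·(2/11) = 20/11.
B: (0)·(6/11) + (1)·(2/11) + (-4)·(1/11) + (-2)·(2/11) = -6/11.
C: (4)·(6/11) + (-6)·(2/11) + (4)·(1/11) + (-6)·(2/11) = 4/11.
The best pure response is A with expected payoff 20/11.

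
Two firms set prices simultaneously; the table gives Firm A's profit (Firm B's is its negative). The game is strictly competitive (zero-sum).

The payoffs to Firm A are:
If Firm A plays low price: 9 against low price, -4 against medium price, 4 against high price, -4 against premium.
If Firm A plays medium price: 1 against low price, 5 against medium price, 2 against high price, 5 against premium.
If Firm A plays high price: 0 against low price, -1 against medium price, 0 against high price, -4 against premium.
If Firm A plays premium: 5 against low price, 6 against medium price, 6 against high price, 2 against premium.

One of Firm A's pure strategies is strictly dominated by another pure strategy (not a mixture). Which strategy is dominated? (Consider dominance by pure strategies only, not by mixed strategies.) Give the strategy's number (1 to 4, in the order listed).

3

Compare high price with medium price: 1 > 0, 5 > -1, 2 > 0, 5 > -4.
So medium price strictly dominates high price for Firm A; high price is strictly dominated.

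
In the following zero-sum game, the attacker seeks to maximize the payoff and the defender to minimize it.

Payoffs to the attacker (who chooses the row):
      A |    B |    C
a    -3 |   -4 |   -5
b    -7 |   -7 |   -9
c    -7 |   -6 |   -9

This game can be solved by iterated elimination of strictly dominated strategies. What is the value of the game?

Row b is strictly dominated by row a (-3>-7, -4>-7, -5>-9); eliminate b.
Column A is strictly dominated by C for the defender (-5<-3, -9<-7); eliminate A.
Row c is strictly dominated by row a (-4>-6, -5>-9); eliminate c.
Column B is strictly dominated by C for the defender (-5<-4); eliminate B.
Only (a, C) remains, with payoff -5.

-5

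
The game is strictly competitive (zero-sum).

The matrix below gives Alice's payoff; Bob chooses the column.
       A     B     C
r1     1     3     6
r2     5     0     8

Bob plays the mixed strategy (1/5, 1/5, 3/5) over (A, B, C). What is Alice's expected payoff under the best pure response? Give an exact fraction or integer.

r1: (1)·(1/5) + (3)·(1/5) + (6)·(3/5) = 22/5.
r2: (5)·(1/5) + (0)·(1/5) + (8)·(3/5) = 29/5.
The best pure response is r2 with expected payoff 29/5.

29/5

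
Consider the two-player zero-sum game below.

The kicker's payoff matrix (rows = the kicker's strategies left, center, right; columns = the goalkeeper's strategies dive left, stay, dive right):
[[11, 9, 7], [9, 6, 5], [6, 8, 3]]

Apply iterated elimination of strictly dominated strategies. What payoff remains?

Row right is strictly dominated by row left (11>6, 9>8, 7>3); eliminate right.
Column dive left is strictly dominated by stay for the goalkeeper (9<11, 6<9); eliminate dive left.
Row center is strictly dominated by row left (9>6, 7>5); eliminate center.
Column stay is strictly dominated by dive right for the goalkeeper (7<9); eliminate stay.
Only (left, dive right) remains, with payoff 7.

7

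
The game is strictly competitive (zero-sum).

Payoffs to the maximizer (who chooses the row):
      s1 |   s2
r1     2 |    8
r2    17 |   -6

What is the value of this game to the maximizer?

148/29

Row minima are 2 and -6, so the maximizer's maximin is 2; column maxima are 17 and 8, so the minimizer's minimax is 8. These differ, so the equilibrium is in mixed strategies.
Let the maximizer play r1 with probability p. The minimizer is indifferent when 2p + 17(1−p) = 8p − 6(1−p), giving p = 23/29.
Let the minimizer play s1 with probability q. The maximizer is indifferent when 2q + 8(1−q) = 17q − 6(1−q), giving q = 14/29.
The value is 2·(14/29) + (8)·(15/29) = 148/29.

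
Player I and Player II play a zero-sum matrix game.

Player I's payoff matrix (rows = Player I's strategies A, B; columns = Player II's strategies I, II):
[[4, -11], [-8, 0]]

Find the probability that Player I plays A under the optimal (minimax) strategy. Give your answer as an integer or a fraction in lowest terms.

8/23

Row minima are -11 and -8, so Player I's maximin is -8; column maxima are 4 and 0, so Player II's minimax is 0. These differ, so the equilibrium is in mixed strategies.
Let Player I play A with probability p. Player II is indifferent when 4p − 8(1−p) = −11p, giving p = 8/23.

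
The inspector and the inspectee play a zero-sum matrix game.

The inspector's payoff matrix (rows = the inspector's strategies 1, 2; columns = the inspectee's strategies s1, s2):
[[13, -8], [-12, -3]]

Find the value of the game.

Row minima are -8 and -12, so the inspector's maximin is -8; column maxima are 13 and -3, so the inspectee's minimax is -3. These differ, so the equilibrium is in mixed strategies.
Let the inspector play 1 with probability p. The inspectee is indifferent when 13p − 12(1−p) = −8p − 3(1−p), giving p = 3/10.
Let the inspectee play s1 with probability q. The inspector is indifferent when 13q − 8(1−q) = −12q − 3(1−q), giving q = 1/6.
The value is 13·(1/6) + (-8)·(5/6) = -9/2.

-9/2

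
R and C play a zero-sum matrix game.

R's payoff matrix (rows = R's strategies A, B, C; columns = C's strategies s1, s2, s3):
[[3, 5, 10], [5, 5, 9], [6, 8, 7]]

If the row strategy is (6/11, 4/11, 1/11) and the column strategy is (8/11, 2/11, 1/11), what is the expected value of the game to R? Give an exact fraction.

571/121

Against (8/11, 2/11, 1/11), each row's expected payoff is A: 4; B: 59/11; C: 71/11.
Taking the (6/11, 4/11, 1/11)-weighted average: (6/11)·(4) + (4/11)·(59/11) + (1/11)·(71/11) = 571/121.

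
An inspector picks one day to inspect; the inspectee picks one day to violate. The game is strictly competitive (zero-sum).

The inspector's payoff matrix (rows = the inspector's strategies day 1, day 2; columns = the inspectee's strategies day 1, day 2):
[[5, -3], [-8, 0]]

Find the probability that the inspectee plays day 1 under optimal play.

Row minima are -3 and -8, so the inspector's maximin is -3; column maxima are 5 and 0, so the inspectee's minimax is 0. These differ, so the equilibrium is in mixed strategies.
Let the inspectee play day 1 with probability q. The inspector is indifferent when 5q − 3(1−q) = −8q, giving q = 3/16.

3/16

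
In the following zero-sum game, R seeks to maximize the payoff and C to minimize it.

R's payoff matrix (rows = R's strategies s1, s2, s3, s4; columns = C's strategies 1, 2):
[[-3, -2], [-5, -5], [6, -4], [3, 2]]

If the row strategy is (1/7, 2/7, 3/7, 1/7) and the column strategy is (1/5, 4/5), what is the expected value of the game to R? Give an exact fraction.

Against (1/5, 4/5), each row's expected payoff is s1: -11/5; s2: -5; s3: -2; s4: 11/5.
Taking the (1/7, 2/7, 3/7, 1/7)-weighted average: (1/7)·(-11/5) + (2/7)·(-5) + (3/7)·(-2) + (1/7)·(11/5) = -16/7.

-16/7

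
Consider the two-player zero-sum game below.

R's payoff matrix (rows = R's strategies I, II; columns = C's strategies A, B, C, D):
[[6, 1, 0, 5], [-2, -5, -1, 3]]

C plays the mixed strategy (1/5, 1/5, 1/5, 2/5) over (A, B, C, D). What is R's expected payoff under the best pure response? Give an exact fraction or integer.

17/5

I: (6)·(1/5) + (1)·(1/5) + (0)·(1/5) + (5)·(2/5) = 17/5.
II: (-2)·(1/5) + (-5)·(1/5) + (-1)·(1/5) + (3)·(2/5) = -2/5.
The best pure response is I with expected payoff 17/5.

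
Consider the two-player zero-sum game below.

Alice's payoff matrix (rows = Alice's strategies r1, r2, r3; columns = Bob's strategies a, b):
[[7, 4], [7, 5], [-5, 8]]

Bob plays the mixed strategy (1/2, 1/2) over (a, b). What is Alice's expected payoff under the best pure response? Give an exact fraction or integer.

6

r1: (7)·(1/2) + (4)·(1/2) = 11/2.
r2: (7)·(1/2) + (5)·(1/2) = 6.
r3: (-5)·(1/2) + (8)·(1/2) = 3/2.
The best pure response is r2 with expected payoff 6.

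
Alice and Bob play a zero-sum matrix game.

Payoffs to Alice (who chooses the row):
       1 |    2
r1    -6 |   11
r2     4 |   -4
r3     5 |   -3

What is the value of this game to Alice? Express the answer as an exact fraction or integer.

37/25

Row r2 is strictly dominated by row r3, so Alice never plays it.
The remaining 2×2 game on (r1, r3) × (1, 2) has no saddle point. Let Alice play r1 with probability p; indifference gives −6p + 5(1−p) = 11p − 3(1−p), so p = 8/25.
Similarly Bob's optimal q on 1 is 14/25, and the value is -6·(14/25) + (11)·(11/25) = 37/25.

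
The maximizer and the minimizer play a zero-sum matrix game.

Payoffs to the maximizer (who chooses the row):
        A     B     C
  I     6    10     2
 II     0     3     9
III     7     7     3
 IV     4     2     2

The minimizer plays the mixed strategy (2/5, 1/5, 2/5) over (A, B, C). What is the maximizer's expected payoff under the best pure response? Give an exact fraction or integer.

27/5

I: (6)·(2/5) + (10)·(1/5) + (2)·(2/5) = 26/5.
II: (0)·(2/5) + (3)·(1/5) + (9)·(2/5) = 21/5.
III: (7)·(2/5) + (7)·(1/5) + (3)·(2/5) = 27/5.
IV: (4)·(2/5) + (2)·(1/5) + (2)·(2/5) = 14/5.
The best pure response is III with expected payoff 27/5.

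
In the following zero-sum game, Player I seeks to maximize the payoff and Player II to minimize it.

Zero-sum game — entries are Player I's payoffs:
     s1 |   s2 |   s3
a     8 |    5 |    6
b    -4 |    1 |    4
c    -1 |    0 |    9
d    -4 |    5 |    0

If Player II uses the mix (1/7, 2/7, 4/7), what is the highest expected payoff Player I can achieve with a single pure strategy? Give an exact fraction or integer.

6

a: (8)·(1/7) + (5)·(2/7) + (6)·(4/7) = 6.
b: (-4)·(1/7) + (1)·(2/7) + (4)·(4/7) = 2.
c: (-1)·(1/7) + (0)·(2/7) + (9)·(4/7) = 5.
d: (-4)·(1/7) + (5)·(2/7) + (0)·(4/7) = 6/7.
The best pure response is a with expected payoff 6.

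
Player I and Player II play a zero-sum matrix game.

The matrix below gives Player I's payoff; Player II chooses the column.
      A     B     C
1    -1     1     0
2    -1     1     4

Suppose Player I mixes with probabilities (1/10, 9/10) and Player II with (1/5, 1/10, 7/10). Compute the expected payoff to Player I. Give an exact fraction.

121/50

Against (1/5, 1/10, 7/10), each row's expected payoff is 1: -1/10; 2: 27/10.
Taking the (1/10, 9/10)-weighted average: (1/10)·(-1/10) + (9/10)·(27/10) = 121/50.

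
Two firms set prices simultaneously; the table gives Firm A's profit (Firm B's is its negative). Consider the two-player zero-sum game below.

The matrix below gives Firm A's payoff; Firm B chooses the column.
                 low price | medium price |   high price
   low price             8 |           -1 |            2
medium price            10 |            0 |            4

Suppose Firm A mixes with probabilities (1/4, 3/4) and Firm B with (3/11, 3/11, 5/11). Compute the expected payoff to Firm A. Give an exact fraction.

Against (3/11, 3/11, 5/11), each row's expected payoff is low price: 31/11; medium price: 50/11.
Taking the (1/4, 3/4)-weighted average: (1/4)·(31/11) + (3/4)·(50/11) = 181/44.

181/44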